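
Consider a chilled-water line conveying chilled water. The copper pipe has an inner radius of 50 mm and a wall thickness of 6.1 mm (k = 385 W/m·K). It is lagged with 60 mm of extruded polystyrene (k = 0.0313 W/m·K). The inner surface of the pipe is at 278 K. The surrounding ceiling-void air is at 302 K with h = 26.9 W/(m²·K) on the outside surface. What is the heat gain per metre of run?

q′ ≈ 6.4 W/m

For a radial system each layer contributes R = ln(r_out/r_in)/(2πkL); films add R = 1/(hA).
R_copper pipe wall = ln(56.1/50)/(2π×385×1) = 4.759×10^-5 K/W
R_extruded polystyrene = ln(116.1/56.1)/(2π×0.0313×1) = 3.698 K/W
R_outer film = 1/(h_o·2πr_oL) = 1/(26.9×2π×0.1161×1) = 0.05096 K/W
R_total = 3.749 K/W
Q = ΔT/R_total = 24/3.749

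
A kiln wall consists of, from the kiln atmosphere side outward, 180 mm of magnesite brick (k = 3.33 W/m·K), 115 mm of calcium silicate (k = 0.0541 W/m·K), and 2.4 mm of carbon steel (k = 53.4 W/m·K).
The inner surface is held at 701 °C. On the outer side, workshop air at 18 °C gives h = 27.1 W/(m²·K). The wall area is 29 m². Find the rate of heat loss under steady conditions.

Model the wall as resistances in series:
R_magnesite brick = L/(kA) = 0.18/(3.33×29) = 0.001864 K/W
R_calcium silicate = L/(kA) = 0.115/(0.0541×29) = 0.0733 K/W
R_carbon steel = L/(kA) = 0.0024/(53.4×29) = 1.55×10^-6 K/W
R_outer film = 1/(h_o·A) = 1/(27.1×29) = 0.001272 K/W
R_total = 0.07644 K/W
Q = ΔT / R_total = 683 / 0.07644

Q ≈ 8940 W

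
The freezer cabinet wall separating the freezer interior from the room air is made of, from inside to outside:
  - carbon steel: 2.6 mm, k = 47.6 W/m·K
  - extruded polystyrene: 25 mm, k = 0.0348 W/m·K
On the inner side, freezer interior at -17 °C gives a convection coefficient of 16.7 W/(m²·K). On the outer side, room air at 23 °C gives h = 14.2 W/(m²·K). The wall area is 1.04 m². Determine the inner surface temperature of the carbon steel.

Model the wall as resistances in series:
R_inner film = 1/(h_i·A) = 1/(16.7×1.04) = 0.05758 K/W
R_carbon steel = L/(kA) = 0.0026/(47.6×1.04) = 5.252×10^-5 K/W
R_extruded polystyrene = L/(kA) = 0.025/(0.0348×1.04) = 0.6908 K/W
R_outer film = 1/(h_o·A) = 1/(14.2×1.04) = 0.06771 K/W
R_total = 0.8161 K/W;  Q = ΔT/R_total = 40/0.8161 = 49.01 W
T_interface = T_inner + Q·ΣR(inner→interface) = -17 + 49×0.05758

T ≈ -14.2 °C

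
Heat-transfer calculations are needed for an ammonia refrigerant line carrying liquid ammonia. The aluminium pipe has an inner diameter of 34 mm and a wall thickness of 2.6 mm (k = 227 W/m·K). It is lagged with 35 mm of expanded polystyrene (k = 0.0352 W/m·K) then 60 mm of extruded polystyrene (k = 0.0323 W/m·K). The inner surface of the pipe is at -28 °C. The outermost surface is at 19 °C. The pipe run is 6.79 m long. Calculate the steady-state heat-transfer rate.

Radial resistances (cylindrical: R_cond = ln(r_o/r_i)/(2πkL), R_conv = 1/(h·2πrL)):
R_aluminium pipe wall = ln(19.6/17)/(2π×227×6.79) = 1.47×10^-5 K/W
R_expanded polystyrene = ln(54.6/19.6)/(2π×0.0352×6.79) = 0.6822 K/W
R_extruded polystyrene = ln(114.6/54.6)/(2π×0.0323×6.79) = 0.538 K/W
R_total = 1.22 K/W
Q = ΔT/R_total = 47/1.22

Q ≈ 38.5 W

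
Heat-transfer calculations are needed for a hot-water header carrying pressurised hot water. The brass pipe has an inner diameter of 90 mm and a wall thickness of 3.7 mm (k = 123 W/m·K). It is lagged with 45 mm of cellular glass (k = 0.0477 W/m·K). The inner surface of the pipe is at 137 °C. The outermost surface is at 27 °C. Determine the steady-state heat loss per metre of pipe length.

Per-layer cylindrical resistances, series-summed:
R_brass pipe wall = ln(48.7/45)/(2π×123×1) = 1.022×10^-4 K/W
R_cellular glass = ln(93.7/48.7)/(2π×0.0477×1) = 2.184 K/W
R_total = 2.184 K/W
Q = ΔT/R_total = 110/2.184

q′ ≈ 50.4 W/m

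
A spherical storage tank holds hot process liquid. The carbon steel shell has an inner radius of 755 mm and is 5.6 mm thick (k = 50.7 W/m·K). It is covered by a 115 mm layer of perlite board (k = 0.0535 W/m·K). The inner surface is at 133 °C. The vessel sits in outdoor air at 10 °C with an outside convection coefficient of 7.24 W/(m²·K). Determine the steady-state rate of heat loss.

Radial (spherical) resistances in series:
R_carbon steel shell = (1/0.755 − 1/0.7606)/(4π×50.7) = 1.531×10^-5 K/W
R_perlite board = (1/0.7606 − 1/0.8756)/(4π×0.0535) = 0.2568 K/W
R_outer film = 1/(h·4πr_o²) = 1/(7.24×4π×0.8756²) = 0.01434 K/W
R_total = 0.2712 K/W
Q = ΔT/R_total = 123/0.2712

Q ≈ 454 W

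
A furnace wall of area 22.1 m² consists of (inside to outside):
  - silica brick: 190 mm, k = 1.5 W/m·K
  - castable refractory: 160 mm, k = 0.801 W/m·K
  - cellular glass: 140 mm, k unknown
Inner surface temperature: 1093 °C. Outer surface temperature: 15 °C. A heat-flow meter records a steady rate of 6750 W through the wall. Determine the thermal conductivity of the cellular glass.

Series thermal resistances:
R_silica brick = L/(kA) = 0.19/(1.5×22.1) = 0.005732 K/W
R_castable refractory = L/(kA) = 0.16/(0.801×22.1) = 0.009038 K/W
Sum of known resistances R_other = 0.01477 K/W
Total R = ΔT/Q = 1078/6750 = 0.1597 K/W
R_cellular glass = R_total − R_other = 0.1449 K/W
k = L/(R·A) = 0.14/(0.1449×22.1)

k ≈ 0.0437 W/(m·K)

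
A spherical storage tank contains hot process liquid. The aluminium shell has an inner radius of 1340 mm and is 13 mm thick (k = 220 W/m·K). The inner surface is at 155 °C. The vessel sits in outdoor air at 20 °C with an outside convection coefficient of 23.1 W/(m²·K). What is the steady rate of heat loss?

Each spherical layer contributes R = (1/r_i − 1/r_o)/(4πk):
R_aluminium shell = (1/1.34 − 1/1.353)/(4π×220) = 2.594×10^-6 K/W
R_outer film = 1/(h·4πr_o²) = 1/(23.1×4π×1.353²) = 0.001882 K/W
R_total = 0.001884 K/W
Q = ΔT/R_total = 135/0.001884

Q ≈ 71600 W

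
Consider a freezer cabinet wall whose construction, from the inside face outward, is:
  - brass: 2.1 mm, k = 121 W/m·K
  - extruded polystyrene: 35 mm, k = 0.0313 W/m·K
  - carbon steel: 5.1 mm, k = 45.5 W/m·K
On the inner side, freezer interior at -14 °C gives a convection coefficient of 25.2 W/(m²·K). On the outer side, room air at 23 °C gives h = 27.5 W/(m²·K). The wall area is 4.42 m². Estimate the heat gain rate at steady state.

Q ≈ 137 W

Thermal resistances in series:
R_inner film = 1/(h_i·A) = 1/(25.2×4.42) = 0.008978 K/W
R_brass = L/(kA) = 0.0021/(121×4.42) = 3.927×10^-6 K/W
R_extruded polystyrene = L/(kA) = 0.035/(0.0313×4.42) = 0.253 K/W
R_carbon steel = L/(kA) = 0.0051/(45.5×4.42) = 2.536×10^-5 K/W
R_outer film = 1/(h_o·A) = 1/(27.5×4.42) = 0.008227 K/W
R_total = 0.2702 K/W
Q = ΔT / R_total = 37 / 0.2702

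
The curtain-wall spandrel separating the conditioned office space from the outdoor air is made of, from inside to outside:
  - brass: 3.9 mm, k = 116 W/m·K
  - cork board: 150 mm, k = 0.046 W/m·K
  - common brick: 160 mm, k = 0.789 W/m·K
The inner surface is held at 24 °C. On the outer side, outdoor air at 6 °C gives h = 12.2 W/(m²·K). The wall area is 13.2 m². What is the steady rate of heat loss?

Series thermal resistances:
R_brass = L/(kA) = 0.0039/(116×13.2) = 2.547×10^-6 K/W
R_cork board = L/(kA) = 0.15/(0.046×13.2) = 0.247 K/W
R_common brick = L/(kA) = 0.16/(0.789×13.2) = 0.01536 K/W
R_outer film = 1/(h_o·A) = 1/(12.2×13.2) = 0.00621 K/W
R_total = 0.2686 K/W
Q = ΔT / R_total = 18 / 0.2686

Q ≈ 67 W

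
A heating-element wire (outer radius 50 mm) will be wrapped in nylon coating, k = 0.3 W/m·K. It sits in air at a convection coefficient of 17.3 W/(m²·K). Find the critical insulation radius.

r_cr ≈ 17.3 mm

For a cylinder r_cr = k/h = 0.3/17.3
r_cr = 17.3 mm; since the bare radius (50 mm) is above r_cr, any added insulation will reduce heat loss.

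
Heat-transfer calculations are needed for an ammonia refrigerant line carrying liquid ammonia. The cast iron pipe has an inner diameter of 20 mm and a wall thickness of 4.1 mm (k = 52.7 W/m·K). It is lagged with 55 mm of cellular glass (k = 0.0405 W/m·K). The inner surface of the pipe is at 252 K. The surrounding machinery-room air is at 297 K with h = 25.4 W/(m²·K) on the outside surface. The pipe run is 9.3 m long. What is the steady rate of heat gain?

Per-layer cylindrical resistances, series-summed:
R_cast iron pipe wall = ln(14.1/10)/(2π×52.7×9.3) = 1.116×10^-4 K/W
R_cellular glass = ln(69.1/14.1)/(2π×0.0405×9.3) = 0.6716 K/W
R_outer film = 1/(h_o·2πr_oL) = 1/(25.4×2π×0.0691×9.3) = 0.00975 K/W
R_total = 0.6815 K/W
Q = ΔT/R_total = 45/0.6815

Q ≈ 66 W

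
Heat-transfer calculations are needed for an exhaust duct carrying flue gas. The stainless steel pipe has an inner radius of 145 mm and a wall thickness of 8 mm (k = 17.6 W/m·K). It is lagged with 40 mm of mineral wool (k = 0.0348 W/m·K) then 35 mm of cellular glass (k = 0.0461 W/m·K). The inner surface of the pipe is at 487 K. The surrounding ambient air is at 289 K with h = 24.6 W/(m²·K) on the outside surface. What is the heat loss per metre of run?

q′ ≈ 119 W/m

Per-layer cylindrical resistances, series-summed:
R_stainless steel pipe wall = ln(153/145)/(2π×17.6×1) = 4.856×10^-4 K/W
R_mineral wool = ln(193/153)/(2π×0.0348×1) = 1.062 K/W
R_cellular glass = ln(228/193)/(2π×0.0461×1) = 0.5754 K/W
R_outer film = 1/(h_o·2πr_oL) = 1/(24.6×2π×0.228×1) = 0.02838 K/W
R_total = 1.666 K/W
Q = ΔT/R_total = 198/1.666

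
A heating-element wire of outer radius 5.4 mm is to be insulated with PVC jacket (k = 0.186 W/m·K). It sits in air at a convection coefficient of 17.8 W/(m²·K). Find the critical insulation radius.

For a cylinder r_cr = k/h = 0.186/17.8
r_cr = 10.4 mm; since the bare radius (5.4 mm) is below r_cr, adding a thin layer of insulation will *increase* heat loss.

r_cr ≈ 10.4 mm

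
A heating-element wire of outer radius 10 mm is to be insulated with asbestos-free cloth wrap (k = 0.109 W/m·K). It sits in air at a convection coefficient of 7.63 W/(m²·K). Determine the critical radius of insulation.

r_cr ≈ 14.3 mm

For a cylinder r_cr = k/h = 0.109/7.63
r_cr = 14.3 mm; since the bare radius (10 mm) is below r_cr, adding a thin layer of insulation will *increase* heat loss.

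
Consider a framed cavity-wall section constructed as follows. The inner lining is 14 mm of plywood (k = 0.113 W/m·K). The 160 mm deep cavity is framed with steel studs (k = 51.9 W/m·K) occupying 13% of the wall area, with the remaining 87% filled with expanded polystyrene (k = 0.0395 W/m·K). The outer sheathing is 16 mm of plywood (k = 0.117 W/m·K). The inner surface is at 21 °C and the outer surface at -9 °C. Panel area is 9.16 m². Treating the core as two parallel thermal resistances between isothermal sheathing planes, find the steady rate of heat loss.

Q ≈ 967 W

Sheathing layers in series; stud and cavity paths in parallel between them.
R_inner = 0.014/(0.113×9.16) = 0.01353 K/W
R_stud  = 0.16/(51.9×0.13×9.16) = 0.002589 K/W
R_cav   = 0.16/(0.0395×0.87×9.16) = 0.5083 K/W
1/R_core = 1/R_stud + 1/R_cav → R_core = 0.002576 K/W
R_outer = 0.016/(0.117×9.16) = 0.01493 K/W
R_total = 0.03103 K/W
Q = ΔT/R_total = 30/0.03103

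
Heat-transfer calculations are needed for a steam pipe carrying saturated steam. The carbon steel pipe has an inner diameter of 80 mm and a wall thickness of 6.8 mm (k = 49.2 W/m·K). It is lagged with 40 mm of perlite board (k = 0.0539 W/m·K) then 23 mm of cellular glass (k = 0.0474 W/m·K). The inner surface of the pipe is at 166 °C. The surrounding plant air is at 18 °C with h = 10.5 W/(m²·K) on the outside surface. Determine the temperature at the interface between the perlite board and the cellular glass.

Radial resistances (cylindrical: R_cond = ln(r_o/r_i)/(2πkL), R_conv = 1/(h·2πrL)):
R_carbon steel pipe wall = ln(46.8/40)/(2π×49.2×1) = 5.079×10^-4 K/W
R_perlite board = ln(86.8/46.8)/(2π×0.0539×1) = 1.824 K/W
R_cellular glass = ln(109.8/86.8)/(2π×0.0474×1) = 0.7892 K/W
R_outer film = 1/(h_o·2πr_oL) = 1/(10.5×2π×0.1098×1) = 0.138 K/W
R_total = 2.752 K/W
Q = ΔT/R_total = 148/2.752
Q = 53.8 W/m
T_interface = T_inner − Q·ΣR(inner→interface) = 166 − 53.8×1.825

T ≈ 67.9 °C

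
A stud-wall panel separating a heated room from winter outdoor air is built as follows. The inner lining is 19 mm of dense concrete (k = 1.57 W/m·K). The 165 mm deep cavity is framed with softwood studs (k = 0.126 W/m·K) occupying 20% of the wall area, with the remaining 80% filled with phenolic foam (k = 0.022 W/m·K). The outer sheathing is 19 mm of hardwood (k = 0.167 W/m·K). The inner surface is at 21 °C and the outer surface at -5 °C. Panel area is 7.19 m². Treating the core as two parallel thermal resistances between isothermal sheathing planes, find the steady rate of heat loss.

Q ≈ 47 W

Sheathing layers in series; stud and cavity paths in parallel between them.
R_inner = 0.019/(1.57×7.19) = 0.001683 K/W
R_stud  = 0.165/(0.126×0.2×7.19) = 0.9107 K/W
R_cav   = 0.165/(0.022×0.8×7.19) = 1.304 K/W
1/R_core = 1/R_stud + 1/R_cav → R_core = 0.5362 K/W
R_outer = 0.019/(0.167×7.19) = 0.01582 K/W
R_total = 0.5537 K/W
Q = ΔT/R_total = 26/0.5537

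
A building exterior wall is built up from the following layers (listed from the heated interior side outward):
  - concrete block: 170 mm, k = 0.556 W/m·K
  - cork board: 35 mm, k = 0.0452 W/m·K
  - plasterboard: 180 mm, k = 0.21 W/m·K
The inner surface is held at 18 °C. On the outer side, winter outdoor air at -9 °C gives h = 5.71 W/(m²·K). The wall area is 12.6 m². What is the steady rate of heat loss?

Using the resistance-network approach (series):
R_concrete block = L/(kA) = 0.17/(0.556×12.6) = 0.02427 K/W
R_cork board = L/(kA) = 0.035/(0.0452×12.6) = 0.06146 K/W
R_plasterboard = L/(kA) = 0.18/(0.21×12.6) = 0.06803 K/W
R_outer film = 1/(h_o·A) = 1/(5.71×12.6) = 0.0139 K/W
R_total = 0.1676 K/W
Q = ΔT / R_total = 27 / 0.1676

Q ≈ 161 W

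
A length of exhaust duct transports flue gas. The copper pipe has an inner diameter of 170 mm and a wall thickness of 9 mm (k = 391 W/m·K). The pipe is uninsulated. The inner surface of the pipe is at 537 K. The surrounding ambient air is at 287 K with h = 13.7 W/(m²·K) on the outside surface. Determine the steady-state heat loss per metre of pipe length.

Per-layer cylindrical resistances, series-summed:
R_copper pipe wall = ln(94/85)/(2π×391×1) = 4.097×10^-5 K/W
R_outer film = 1/(h_o·2πr_oL) = 1/(13.7×2π×0.094×1) = 0.1236 K/W
R_total = 0.1236 K/W
Q = ΔT/R_total = 250/0.1236

q′ ≈ 2020 W/m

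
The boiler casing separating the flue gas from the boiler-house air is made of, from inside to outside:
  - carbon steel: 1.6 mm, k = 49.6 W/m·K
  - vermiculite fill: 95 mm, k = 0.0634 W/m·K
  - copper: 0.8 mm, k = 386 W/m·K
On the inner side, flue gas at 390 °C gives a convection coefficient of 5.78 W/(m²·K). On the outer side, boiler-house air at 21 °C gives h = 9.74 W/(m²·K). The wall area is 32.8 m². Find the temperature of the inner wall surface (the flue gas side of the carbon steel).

Model the wall as resistances in series:
R_inner film = 1/(h_i·A) = 1/(5.78×32.8) = 0.005275 K/W
R_carbon steel = L/(kA) = 0.0016/(49.6×32.8) = 9.835×10^-7 K/W
R_vermiculite fill = L/(kA) = 0.095/(0.0634×32.8) = 0.04568 K/W
R_copper = L/(kA) = 0.0008/(386×32.8) = 6.319×10^-8 K/W
R_outer film = 1/(h_o·A) = 1/(9.74×32.8) = 0.00313 K/W
R_total = 0.05409 K/W;  Q = ΔT/R_total = 369/0.05409 = 6822 W
T_interface = T_inner − Q·ΣR(inner→interface) = 390 − 6820×0.005275

T ≈ 354 °C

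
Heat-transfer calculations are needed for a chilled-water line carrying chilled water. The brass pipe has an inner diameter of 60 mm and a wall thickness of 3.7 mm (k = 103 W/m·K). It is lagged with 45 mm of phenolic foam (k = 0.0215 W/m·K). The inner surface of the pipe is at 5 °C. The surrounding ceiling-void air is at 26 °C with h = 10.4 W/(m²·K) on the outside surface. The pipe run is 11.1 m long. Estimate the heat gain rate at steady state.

For a radial system each layer contributes R = ln(r_out/r_in)/(2πkL); films add R = 1/(hA).
R_brass pipe wall = ln(33.7/30)/(2π×103×11.1) = 1.619×10^-5 K/W
R_phenolic foam = ln(78.7/33.7)/(2π×0.0215×11.1) = 0.5656 K/W
R_outer film = 1/(h_o·2πr_oL) = 1/(10.4×2π×0.0787×11.1) = 0.01752 K/W
R_total = 0.5832 K/W
Q = ΔT/R_total = 21/0.5832

Q ≈ 36 W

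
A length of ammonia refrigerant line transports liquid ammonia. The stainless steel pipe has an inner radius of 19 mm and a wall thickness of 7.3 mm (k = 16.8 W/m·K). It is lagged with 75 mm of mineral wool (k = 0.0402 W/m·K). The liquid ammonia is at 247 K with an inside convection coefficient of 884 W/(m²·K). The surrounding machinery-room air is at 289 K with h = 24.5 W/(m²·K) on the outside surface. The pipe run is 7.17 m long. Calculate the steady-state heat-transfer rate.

Per-layer cylindrical resistances, series-summed:
R_inner film = 1/(h_i·2πr₁L) = 1/(884×2π×0.019×7.17) = 0.001322 K/W
R_stainless steel pipe wall = ln(26.3/19)/(2π×16.8×7.17) = 4.296×10^-4 K/W
R_mineral wool = ln(101.3/26.3)/(2π×0.0402×7.17) = 0.7446 K/W
R_outer film = 1/(h_o·2πr_oL) = 1/(24.5×2π×0.1013×7.17) = 0.008944 K/W
R_total = 0.7553 K/W
Q = ΔT/R_total = 42/0.7553

Q ≈ 55.6 W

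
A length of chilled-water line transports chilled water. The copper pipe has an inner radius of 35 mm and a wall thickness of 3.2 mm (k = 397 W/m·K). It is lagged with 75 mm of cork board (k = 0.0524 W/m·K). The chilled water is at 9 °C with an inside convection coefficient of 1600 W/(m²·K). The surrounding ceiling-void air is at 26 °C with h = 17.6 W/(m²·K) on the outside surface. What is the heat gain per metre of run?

q′ ≈ 5.03 W/m

For a radial system each layer contributes R = ln(r_out/r_in)/(2πkL); films add R = 1/(hA).
R_inner film = 1/(h_i·2πr₁L) = 1/(1600×2π×0.035×1) = 0.002842 K/W
R_copper pipe wall = ln(38.2/35)/(2π×397×1) = 3.507×10^-5 K/W
R_cork board = ln(113.2/38.2)/(2π×0.0524×1) = 3.299 K/W
R_outer film = 1/(h_o·2πr_oL) = 1/(17.6×2π×0.1132×1) = 0.07988 K/W
R_total = 3.382 K/W
Q = ΔT/R_total = 17/3.382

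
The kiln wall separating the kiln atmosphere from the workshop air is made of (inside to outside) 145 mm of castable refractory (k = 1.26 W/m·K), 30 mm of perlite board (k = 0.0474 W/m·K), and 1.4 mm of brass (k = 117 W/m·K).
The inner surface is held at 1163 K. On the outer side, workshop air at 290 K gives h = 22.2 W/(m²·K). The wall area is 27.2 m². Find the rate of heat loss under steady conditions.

Q ≈ 29900 W

Treating each layer as a thermal resistance in series:
R_castable refractory = L/(kA) = 0.145/(1.26×27.2) = 0.004231 K/W
R_perlite board = L/(kA) = 0.03/(0.0474×27.2) = 0.02327 K/W
R_brass = L/(kA) = 0.0014/(117×27.2) = 4.399×10^-7 K/W
R_outer film = 1/(h_o·A) = 1/(22.2×27.2) = 0.001656 K/W
R_total = 0.02916 K/W
Q = ΔT / R_total = 873 / 0.02916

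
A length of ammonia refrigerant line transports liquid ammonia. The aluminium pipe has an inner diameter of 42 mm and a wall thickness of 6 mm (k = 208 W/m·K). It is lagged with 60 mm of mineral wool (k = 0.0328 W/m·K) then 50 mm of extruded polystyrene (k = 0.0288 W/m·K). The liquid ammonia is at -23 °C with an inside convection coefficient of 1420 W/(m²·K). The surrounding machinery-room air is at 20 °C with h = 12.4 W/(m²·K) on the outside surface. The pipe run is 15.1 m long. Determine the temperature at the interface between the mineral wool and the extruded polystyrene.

Radial resistances (cylindrical: R_cond = ln(r_o/r_i)/(2πkL), R_conv = 1/(h·2πrL)):
R_inner film = 1/(h_i·2πr₁L) = 1/(1420×2π×0.021×15.1) = 3.535×10^-4 K/W
R_aluminium pipe wall = ln(27/21)/(2π×208×15.1) = 1.273×10^-5 K/W
R_mineral wool = ln(87/27)/(2π×0.0328×15.1) = 0.376 K/W
R_extruded polystyrene = ln(137/87)/(2π×0.0288×15.1) = 0.1662 K/W
R_outer film = 1/(h_o·2πr_oL) = 1/(12.4×2π×0.137×15.1) = 0.006204 K/W
R_total = 0.5487 K/W
Q = ΔT/R_total = 43/0.5487
Q = 78.4 W
T_interface = T_inner + Q·ΣR(inner→interface) = -23 + 78.4×0.3764

T ≈ 6.49 °C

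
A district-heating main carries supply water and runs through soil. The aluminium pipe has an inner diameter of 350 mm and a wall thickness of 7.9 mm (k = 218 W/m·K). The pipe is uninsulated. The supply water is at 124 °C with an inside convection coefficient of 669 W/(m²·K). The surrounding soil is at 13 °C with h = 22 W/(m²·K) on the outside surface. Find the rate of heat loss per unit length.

Treating each annulus and film as a series resistance:
R_inner film = 1/(h_i·2πr₁L) = 1/(669×2π×0.175×1) = 0.001359 K/W
R_aluminium pipe wall = ln(182.9/175)/(2π×218×1) = 3.224×10^-5 K/W
R_outer film = 1/(h_o·2πr_oL) = 1/(22×2π×0.1829×1) = 0.03955 K/W
R_total = 0.04095 K/W
Q = ΔT/R_total = 111/0.04095

q′ ≈ 2710 W/m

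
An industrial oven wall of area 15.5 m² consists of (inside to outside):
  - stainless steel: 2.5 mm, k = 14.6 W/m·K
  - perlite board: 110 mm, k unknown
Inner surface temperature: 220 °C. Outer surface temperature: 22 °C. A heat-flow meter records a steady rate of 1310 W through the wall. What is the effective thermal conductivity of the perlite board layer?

Thermal resistances in series:
R_stainless steel = L/(kA) = 0.0025/(14.6×15.5) = 1.105×10^-5 K/W
Sum of known resistances R_other = 1.105×10^-5 K/W
Total R = ΔT/Q = 198/1310 = 0.1511 K/W
R_perlite board = R_total − R_other = 0.1511 K/W
k = L/(R·A) = 0.11/(0.1511×15.5)

k ≈ 0.047 W/(m·K)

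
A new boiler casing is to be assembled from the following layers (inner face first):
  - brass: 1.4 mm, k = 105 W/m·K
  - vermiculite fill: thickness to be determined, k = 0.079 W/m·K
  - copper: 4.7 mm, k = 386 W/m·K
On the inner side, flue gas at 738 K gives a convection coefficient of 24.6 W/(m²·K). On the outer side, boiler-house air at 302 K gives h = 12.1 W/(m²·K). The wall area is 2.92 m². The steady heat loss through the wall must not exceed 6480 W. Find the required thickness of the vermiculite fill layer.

L ≈ 5.78 mm

Model the wall as resistances in series:
R_inner film = 1/(h_i·A) = 1/(24.6×2.92) = 0.01392 K/W
R_brass = L/(kA) = 0.0014/(105×2.92) = 4.566×10^-6 K/W
R_copper = L/(kA) = 0.0047/(386×2.92) = 4.17×10^-6 K/W
R_outer film = 1/(h_o·A) = 1/(12.1×2.92) = 0.0283 K/W
Sum of the known resistances R_other = 0.04223 K/W
Required total resistance R_tot = ΔT/Q_allow = 436/6480 = 0.06728 K/W
R_vermiculite fill = R_tot − R_other = 0.02505 K/W
L = R·k·A = 0.02505×0.079×2.92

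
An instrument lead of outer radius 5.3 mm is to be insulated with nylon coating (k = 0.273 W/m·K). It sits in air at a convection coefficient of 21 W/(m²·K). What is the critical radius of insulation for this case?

r_cr ≈ 13 mm

For a cylinder r_cr = k/h = 0.273/21
r_cr = 13 mm; since the bare radius (5.3 mm) is below r_cr, adding a thin layer of insulation will *increase* heat loss.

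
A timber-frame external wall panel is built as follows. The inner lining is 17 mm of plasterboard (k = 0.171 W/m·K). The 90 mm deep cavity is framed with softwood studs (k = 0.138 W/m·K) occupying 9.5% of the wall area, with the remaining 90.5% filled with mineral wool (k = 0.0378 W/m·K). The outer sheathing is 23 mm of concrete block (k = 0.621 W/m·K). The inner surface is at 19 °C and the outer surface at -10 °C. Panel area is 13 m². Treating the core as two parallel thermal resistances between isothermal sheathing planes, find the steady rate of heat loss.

Sheathing layers in series; stud and cavity paths in parallel between them.
R_inner = 0.017/(0.171×13) = 0.007647 K/W
R_stud  = 0.09/(0.138×0.095×13) = 0.5281 K/W
R_cav   = 0.09/(0.0378×0.905×13) = 0.2024 K/W
1/R_core = 1/R_stud + 1/R_cav → R_core = 0.1463 K/W
R_outer = 0.023/(0.621×13) = 0.002849 K/W
R_total = 0.1568 K/W
Q = ΔT/R_total = 29/0.1568

Q ≈ 185 W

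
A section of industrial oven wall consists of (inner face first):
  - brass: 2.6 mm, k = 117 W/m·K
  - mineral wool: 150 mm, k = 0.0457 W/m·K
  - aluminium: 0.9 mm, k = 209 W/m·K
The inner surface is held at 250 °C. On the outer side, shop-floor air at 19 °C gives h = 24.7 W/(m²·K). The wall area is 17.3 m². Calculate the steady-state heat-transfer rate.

Thermal resistances in series:
R_brass = L/(kA) = 0.0026/(117×17.3) = 1.285×10^-6 K/W
R_mineral wool = L/(kA) = 0.15/(0.0457×17.3) = 0.1897 K/W
R_aluminium = L/(kA) = 0.0009/(209×17.3) = 2.489×10^-7 K/W
R_outer film = 1/(h_o·A) = 1/(24.7×17.3) = 0.00234 K/W
R_total = 0.1921 K/W
Q = ΔT / R_total = 231 / 0.1921

Q ≈ 1200 W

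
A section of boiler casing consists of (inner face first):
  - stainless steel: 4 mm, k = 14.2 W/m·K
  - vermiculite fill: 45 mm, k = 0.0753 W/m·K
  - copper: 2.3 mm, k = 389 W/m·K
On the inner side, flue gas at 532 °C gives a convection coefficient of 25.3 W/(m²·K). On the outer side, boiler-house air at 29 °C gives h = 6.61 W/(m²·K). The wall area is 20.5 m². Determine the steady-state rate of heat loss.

Using the resistance-network approach (series):
R_inner film = 1/(h_i·A) = 1/(25.3×20.5) = 0.001928 K/W
R_stainless steel = L/(kA) = 0.004/(14.2×20.5) = 1.374×10^-5 K/W
R_vermiculite fill = L/(kA) = 0.045/(0.0753×20.5) = 0.02915 K/W
R_copper = L/(kA) = 0.0023/(389×20.5) = 2.884×10^-7 K/W
R_outer film = 1/(h_o·A) = 1/(6.61×20.5) = 0.00738 K/W
R_total = 0.03847 K/W
Q = ΔT / R_total = 503 / 0.03847

Q ≈ 13100 W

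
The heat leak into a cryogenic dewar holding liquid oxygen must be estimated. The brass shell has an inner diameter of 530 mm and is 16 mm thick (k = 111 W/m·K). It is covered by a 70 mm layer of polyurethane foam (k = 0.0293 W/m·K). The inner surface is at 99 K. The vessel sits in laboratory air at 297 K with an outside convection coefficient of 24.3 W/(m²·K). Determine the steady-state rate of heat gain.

Spherical conduction: R = (1/r_in − 1/r_out)/(4πk) per layer; series-sum.
R_brass shell = (1/0.265 − 1/0.281)/(4π×111) = 1.54×10^-4 K/W
R_polyurethane foam = (1/0.281 − 1/0.351)/(4π×0.0293) = 1.928 K/W
R_outer film = 1/(h·4πr_o²) = 1/(24.3×4π×0.351²) = 0.02658 K/W
R_total = 1.954 K/W
Q = ΔT/R_total = 198/1.954

Q ≈ 101 W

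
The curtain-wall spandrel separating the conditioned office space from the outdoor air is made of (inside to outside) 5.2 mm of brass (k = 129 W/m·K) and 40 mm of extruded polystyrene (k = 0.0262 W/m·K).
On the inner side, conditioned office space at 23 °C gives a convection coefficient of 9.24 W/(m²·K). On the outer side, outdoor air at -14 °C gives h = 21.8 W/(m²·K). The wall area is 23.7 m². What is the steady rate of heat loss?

Q ≈ 522 W

Thermal resistances in series:
R_inner film = 1/(h_i·A) = 1/(9.24×23.7) = 0.004566 K/W
R_brass = L/(kA) = 0.0052/(129×23.7) = 1.701×10^-6 K/W
R_extruded polystyrene = L/(kA) = 0.04/(0.0262×23.7) = 0.06442 K/W
R_outer film = 1/(h_o·A) = 1/(21.8×23.7) = 0.001936 K/W
R_total = 0.07092 K/W
Q = ΔT / R_total = 37 / 0.07092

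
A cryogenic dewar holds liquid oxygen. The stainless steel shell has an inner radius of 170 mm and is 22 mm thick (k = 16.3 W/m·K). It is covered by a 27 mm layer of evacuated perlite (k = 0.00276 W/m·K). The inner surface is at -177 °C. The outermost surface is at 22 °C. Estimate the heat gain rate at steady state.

Q ≈ 10.7 W

For a spherical shell R = (1/r₁ − 1/r₂)/(4πk); film R = 1/(h·4πr²). In series:
R_stainless steel shell = (1/0.17 − 1/0.192)/(4π×16.3) = 0.003291 K/W
R_evacuated perlite = (1/0.192 − 1/0.219)/(4π×0.00276) = 18.51 K/W
R_total = 18.52 K/W
Q = ΔT/R_total = 199/18.52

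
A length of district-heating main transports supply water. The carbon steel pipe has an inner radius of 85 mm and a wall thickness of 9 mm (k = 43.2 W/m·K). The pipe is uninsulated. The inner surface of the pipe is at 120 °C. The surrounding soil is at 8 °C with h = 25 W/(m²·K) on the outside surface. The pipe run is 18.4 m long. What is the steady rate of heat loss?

Per-layer cylindrical resistances, series-summed:
R_carbon steel pipe wall = ln(94/85)/(2π×43.2×18.4) = 2.015×10^-5 K/W
R_outer film = 1/(h_o·2πr_oL) = 1/(25×2π×0.094×18.4) = 0.003681 K/W
R_total = 0.003701 K/W
Q = ΔT/R_total = 112/0.003701

Q ≈ 30300 W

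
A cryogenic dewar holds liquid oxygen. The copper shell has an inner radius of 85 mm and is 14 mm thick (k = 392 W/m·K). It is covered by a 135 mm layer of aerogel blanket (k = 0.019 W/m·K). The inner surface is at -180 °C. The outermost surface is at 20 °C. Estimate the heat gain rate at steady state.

Each spherical layer contributes R = (1/r_i − 1/r_o)/(4πk):
R_copper shell = (1/0.085 − 1/0.099)/(4π×392) = 3.377×10^-4 K/W
R_aerogel blanket = (1/0.099 − 1/0.234)/(4π×0.019) = 24.41 K/W
R_total = 24.41 K/W
Q = ΔT/R_total = 200/24.41

Q ≈ 8.19 W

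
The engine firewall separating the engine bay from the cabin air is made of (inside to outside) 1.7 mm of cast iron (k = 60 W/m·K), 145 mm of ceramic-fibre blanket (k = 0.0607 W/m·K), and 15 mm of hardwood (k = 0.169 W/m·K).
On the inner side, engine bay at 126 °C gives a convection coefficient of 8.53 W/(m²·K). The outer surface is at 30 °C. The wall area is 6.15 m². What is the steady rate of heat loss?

Model the wall as resistances in series:
R_inner film = 1/(h_i·A) = 1/(8.53×6.15) = 0.01906 K/W
R_cast iron = L/(kA) = 0.0017/(60×6.15) = 4.607×10^-6 K/W
R_ceramic-fibre blanket = L/(kA) = 0.145/(0.0607×6.15) = 0.3884 K/W
R_hardwood = L/(kA) = 0.015/(0.169×6.15) = 0.01443 K/W
R_total = 0.4219 K/W
Q = ΔT / R_total = 96 / 0.4219

Q ≈ 228 W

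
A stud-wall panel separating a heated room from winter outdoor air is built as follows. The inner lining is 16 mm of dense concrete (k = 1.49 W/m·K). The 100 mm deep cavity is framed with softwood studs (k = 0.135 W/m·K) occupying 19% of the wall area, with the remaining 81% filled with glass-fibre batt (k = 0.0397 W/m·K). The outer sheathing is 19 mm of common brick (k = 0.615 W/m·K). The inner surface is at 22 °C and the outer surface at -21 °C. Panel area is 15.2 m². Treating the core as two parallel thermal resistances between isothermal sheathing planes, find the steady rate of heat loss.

Sheathing layers in series; stud and cavity paths in parallel between them.
R_inner = 0.016/(1.49×15.2) = 7.065×10^-4 K/W
R_stud  = 0.1/(0.135×0.19×15.2) = 0.2565 K/W
R_cav   = 0.1/(0.0397×0.81×15.2) = 0.2046 K/W
1/R_core = 1/R_stud + 1/R_cav → R_core = 0.1138 K/W
R_outer = 0.019/(0.615×15.2) = 0.002033 K/W
R_total = 0.1165 K/W
Q = ΔT/R_total = 43/0.1165

Q ≈ 369 W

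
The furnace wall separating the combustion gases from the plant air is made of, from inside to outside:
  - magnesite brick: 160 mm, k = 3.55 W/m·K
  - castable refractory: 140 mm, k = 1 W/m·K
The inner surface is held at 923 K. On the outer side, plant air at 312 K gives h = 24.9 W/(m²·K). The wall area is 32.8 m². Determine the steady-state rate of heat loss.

Q ≈ 89000 W

Thermal resistances in series:
R_magnesite brick = L/(kA) = 0.16/(3.55×32.8) = 0.001374 K/W
R_castable refractory = L/(kA) = 0.14/(1×32.8) = 0.004268 K/W
R_outer film = 1/(h_o·A) = 1/(24.9×32.8) = 0.001224 K/W
R_total = 0.006867 K/W
Q = ΔT / R_total = 611 / 0.006867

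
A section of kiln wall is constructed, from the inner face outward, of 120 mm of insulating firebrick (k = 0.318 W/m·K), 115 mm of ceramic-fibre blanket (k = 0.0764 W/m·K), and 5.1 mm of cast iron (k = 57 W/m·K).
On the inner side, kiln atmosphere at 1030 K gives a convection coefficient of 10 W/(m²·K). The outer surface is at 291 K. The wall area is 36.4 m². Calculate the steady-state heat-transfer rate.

Using the resistance-network approach (series):
R_inner film = 1/(h_i·A) = 1/(10×36.4) = 0.002747 K/W
R_insulating firebrick = L/(kA) = 0.12/(0.318×36.4) = 0.01037 K/W
R_ceramic-fibre blanket = L/(kA) = 0.115/(0.0764×36.4) = 0.04135 K/W
R_cast iron = L/(kA) = 0.0051/(57×36.4) = 2.458×10^-6 K/W
R_total = 0.05447 K/W
Q = ΔT / R_total = 739 / 0.05447

Q ≈ 13600 W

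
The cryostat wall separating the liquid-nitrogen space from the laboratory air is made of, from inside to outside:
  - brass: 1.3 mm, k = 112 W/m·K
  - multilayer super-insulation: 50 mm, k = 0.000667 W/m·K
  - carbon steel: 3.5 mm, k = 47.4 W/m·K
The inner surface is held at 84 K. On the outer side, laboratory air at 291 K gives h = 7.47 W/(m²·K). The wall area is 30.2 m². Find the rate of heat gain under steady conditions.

Q ≈ 83.2 W

Using the resistance-network approach (series):
R_brass = L/(kA) = 0.0013/(112×30.2) = 3.843×10^-7 K/W
R_multilayer super-insulation = L/(kA) = 0.05/(0.000667×30.2) = 2.482 K/W
R_carbon steel = L/(kA) = 0.0035/(47.4×30.2) = 2.445×10^-6 K/W
R_outer film = 1/(h_o·A) = 1/(7.47×30.2) = 0.004433 K/W
R_total = 2.487 K/W
Q = ΔT / R_total = 207 / 2.487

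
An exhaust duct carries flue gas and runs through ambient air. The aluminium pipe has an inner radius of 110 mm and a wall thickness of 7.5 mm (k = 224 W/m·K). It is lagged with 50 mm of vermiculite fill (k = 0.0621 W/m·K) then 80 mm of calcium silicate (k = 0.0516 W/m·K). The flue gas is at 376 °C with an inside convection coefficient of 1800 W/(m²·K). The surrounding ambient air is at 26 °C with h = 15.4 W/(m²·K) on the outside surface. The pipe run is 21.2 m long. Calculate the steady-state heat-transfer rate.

Per-layer cylindrical resistances, series-summed:
R_inner film = 1/(h_i·2πr₁L) = 1/(1800×2π×0.11×21.2) = 3.792×10^-5 K/W
R_aluminium pipe wall = ln(117.5/110)/(2π×224×21.2) = 2.211×10^-6 K/W
R_vermiculite fill = ln(167.5/117.5)/(2π×0.0621×21.2) = 0.04286 K/W
R_calcium silicate = ln(247.5/167.5)/(2π×0.0516×21.2) = 0.0568 K/W
R_outer film = 1/(h_o·2πr_oL) = 1/(15.4×2π×0.2475×21.2) = 0.00197 K/W
R_total = 0.1017 K/W
Q = ΔT/R_total = 350/0.1017

Q ≈ 3440 W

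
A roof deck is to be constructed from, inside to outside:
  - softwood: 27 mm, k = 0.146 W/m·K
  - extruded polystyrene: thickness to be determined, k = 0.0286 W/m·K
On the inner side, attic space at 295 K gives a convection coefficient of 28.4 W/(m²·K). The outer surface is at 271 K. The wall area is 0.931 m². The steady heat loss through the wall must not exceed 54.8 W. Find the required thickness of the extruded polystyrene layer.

L ≈ 5.37 mm

Series thermal resistances:
R_inner film = 1/(h_i·A) = 1/(28.4×0.931) = 0.03782 K/W
R_softwood = L/(kA) = 0.027/(0.146×0.931) = 0.1986 K/W
Sum of the known resistances R_other = 0.2365 K/W
Required total resistance R_tot = ΔT/Q_allow = 24/54.8 = 0.438 K/W
R_extruded polystyrene = R_tot − R_other = 0.2015 K/W
L = R·k·A = 0.2015×0.0286×0.931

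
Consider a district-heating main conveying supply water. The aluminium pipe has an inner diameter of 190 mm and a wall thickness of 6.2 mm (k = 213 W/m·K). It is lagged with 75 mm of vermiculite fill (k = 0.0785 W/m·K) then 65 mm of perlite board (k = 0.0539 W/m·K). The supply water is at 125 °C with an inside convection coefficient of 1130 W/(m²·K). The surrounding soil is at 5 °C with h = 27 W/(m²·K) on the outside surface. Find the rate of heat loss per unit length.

Per-layer cylindrical resistances, series-summed:
R_inner film = 1/(h_i·2πr₁L) = 1/(1130×2π×0.095×1) = 0.001483 K/W
R_aluminium pipe wall = ln(101.2/95)/(2π×213×1) = 4.724×10^-5 K/W
R_vermiculite fill = ln(176.2/101.2)/(2π×0.0785×1) = 1.124 K/W
R_perlite board = ln(241.2/176.2)/(2π×0.0539×1) = 0.9272 K/W
R_outer film = 1/(h_o·2πr_oL) = 1/(27×2π×0.2412×1) = 0.02444 K/W
R_total = 2.077 K/W
Q = ΔT/R_total = 120/2.077

q′ ≈ 57.8 W/m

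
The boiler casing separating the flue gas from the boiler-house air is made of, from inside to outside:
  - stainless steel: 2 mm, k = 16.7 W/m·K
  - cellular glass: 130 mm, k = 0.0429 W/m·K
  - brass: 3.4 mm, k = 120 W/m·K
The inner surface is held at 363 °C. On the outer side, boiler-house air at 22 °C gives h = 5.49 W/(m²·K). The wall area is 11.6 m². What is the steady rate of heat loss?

Using the resistance-network approach (series):
R_stainless steel = L/(kA) = 0.002/(16.7×11.6) = 1.032×10^-5 K/W
R_cellular glass = L/(kA) = 0.13/(0.0429×11.6) = 0.2612 K/W
R_brass = L/(kA) = 0.0034/(120×11.6) = 2.443×10^-6 K/W
R_outer film = 1/(h_o·A) = 1/(5.49×11.6) = 0.0157 K/W
R_total = 0.2769 K/W
Q = ΔT / R_total = 341 / 0.2769

Q ≈ 1230 W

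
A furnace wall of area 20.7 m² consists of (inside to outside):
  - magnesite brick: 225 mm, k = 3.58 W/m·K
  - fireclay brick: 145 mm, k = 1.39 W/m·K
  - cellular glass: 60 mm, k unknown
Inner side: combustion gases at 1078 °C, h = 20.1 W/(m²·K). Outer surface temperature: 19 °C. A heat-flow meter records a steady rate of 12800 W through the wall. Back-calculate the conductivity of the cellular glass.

Series thermal resistances:
R_inner film = 1/(h_i·A) = 1/(20.1×20.7) = 0.002403 K/W
R_magnesite brick = L/(kA) = 0.225/(3.58×20.7) = 0.003036 K/W
R_fireclay brick = L/(kA) = 0.145/(1.39×20.7) = 0.005039 K/W
Sum of known resistances R_other = 0.01048 K/W
Total R = ΔT/Q = 1059/12800 = 0.08273 K/W
R_cellular glass = R_total − R_other = 0.07226 K/W
k = L/(R·A) = 0.06/(0.07226×20.7)

k ≈ 0.0401 W/(m·K)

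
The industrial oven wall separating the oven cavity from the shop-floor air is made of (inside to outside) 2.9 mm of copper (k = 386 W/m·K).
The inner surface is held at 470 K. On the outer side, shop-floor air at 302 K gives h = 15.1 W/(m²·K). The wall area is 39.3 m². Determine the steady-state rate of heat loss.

Using the resistance-network approach (series):
R_copper = L/(kA) = 0.0029/(386×39.3) = 1.912×10^-7 K/W
R_outer film = 1/(h_o·A) = 1/(15.1×39.3) = 0.001685 K/W
R_total = 0.001685 K/W
Q = ΔT / R_total = 168 / 0.001685

Q ≈ 99700 W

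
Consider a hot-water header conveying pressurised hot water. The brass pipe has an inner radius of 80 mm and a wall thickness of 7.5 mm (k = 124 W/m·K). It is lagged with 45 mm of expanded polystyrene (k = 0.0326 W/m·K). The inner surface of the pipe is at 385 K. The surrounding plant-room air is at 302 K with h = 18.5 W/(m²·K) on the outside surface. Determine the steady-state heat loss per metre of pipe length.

q′ ≈ 39.7 W/m

For a radial system each layer contributes R = ln(r_out/r_in)/(2πkL); films add R = 1/(hA).
R_brass pipe wall = ln(87.5/80)/(2π×124×1) = 1.15×10^-4 K/W
R_expanded polystyrene = ln(132.5/87.5)/(2π×0.0326×1) = 2.026 K/W
R_outer film = 1/(h_o·2πr_oL) = 1/(18.5×2π×0.1325×1) = 0.06493 K/W
R_total = 2.091 K/W
Q = ΔT/R_total = 83/2.091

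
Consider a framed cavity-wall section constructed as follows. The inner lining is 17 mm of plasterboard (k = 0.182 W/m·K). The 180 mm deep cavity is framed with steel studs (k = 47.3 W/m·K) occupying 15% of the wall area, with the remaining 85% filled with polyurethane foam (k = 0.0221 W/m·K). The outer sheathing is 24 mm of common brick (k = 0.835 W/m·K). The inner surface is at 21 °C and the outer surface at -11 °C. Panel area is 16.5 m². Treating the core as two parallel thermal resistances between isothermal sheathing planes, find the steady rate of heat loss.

Sheathing layers in series; stud and cavity paths in parallel between them.
R_inner = 0.017/(0.182×16.5) = 0.005661 K/W
R_stud  = 0.18/(47.3×0.15×16.5) = 0.001538 K/W
R_cav   = 0.18/(0.0221×0.85×16.5) = 0.5807 K/W
1/R_core = 1/R_stud + 1/R_cav → R_core = 0.001534 K/W
R_outer = 0.024/(0.835×16.5) = 0.001742 K/W
R_total = 0.008936 K/W
Q = ΔT/R_total = 32/0.008936

Q ≈ 3580 W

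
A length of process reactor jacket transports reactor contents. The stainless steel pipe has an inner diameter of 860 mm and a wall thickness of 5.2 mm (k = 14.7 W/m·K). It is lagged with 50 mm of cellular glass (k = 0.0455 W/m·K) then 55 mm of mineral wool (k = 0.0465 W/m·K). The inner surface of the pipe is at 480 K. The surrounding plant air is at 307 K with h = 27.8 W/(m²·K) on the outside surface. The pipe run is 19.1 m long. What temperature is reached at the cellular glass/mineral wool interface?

T ≈ 393 K

Cylindrical conduction, so R = ln(r₂/r₁)/(2πkL) per layer, in series:
R_stainless steel pipe wall = ln(435.2/430)/(2π×14.7×19.1) = 6.814×10^-6 K/W
R_cellular glass = ln(485.2/435.2)/(2π×0.0455×19.1) = 0.01992 K/W
R_mineral wool = ln(540.2/485.2)/(2π×0.0465×19.1) = 0.01924 K/W
R_outer film = 1/(h_o·2πr_oL) = 1/(27.8×2π×0.5402×19.1) = 5.549×10^-4 K/W
R_total = 0.03972 K/W
Q = ΔT/R_total = 173/0.03972
Q = 4360 W
T_interface = T_inner − Q·ΣR(inner→interface) = 480 − 4360×0.01992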